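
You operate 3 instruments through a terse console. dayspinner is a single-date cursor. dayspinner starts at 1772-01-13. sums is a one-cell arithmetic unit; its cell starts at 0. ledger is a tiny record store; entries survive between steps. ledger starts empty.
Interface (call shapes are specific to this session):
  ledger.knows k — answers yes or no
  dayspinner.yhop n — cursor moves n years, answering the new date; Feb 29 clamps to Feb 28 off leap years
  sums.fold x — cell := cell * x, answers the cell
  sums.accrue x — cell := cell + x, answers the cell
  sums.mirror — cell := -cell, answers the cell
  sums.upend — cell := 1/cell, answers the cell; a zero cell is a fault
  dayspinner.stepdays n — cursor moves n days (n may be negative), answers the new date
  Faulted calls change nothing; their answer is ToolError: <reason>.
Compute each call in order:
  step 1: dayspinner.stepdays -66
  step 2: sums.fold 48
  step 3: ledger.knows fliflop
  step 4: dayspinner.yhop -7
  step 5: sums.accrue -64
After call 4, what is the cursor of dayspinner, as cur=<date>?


I try dayspinner.stepdays passing n→-66, which returns 1771-11-08.
I call sums.fold passing x→48, and observe 0.
I call ledger.knows passing k→fliflop, yielding no.
I try dayspinner.yhop passing n→-7, — result: 1764-11-08.
Now I run sums.accrue passing x→-64, giving -64.

Answer: cur=1764-11-08


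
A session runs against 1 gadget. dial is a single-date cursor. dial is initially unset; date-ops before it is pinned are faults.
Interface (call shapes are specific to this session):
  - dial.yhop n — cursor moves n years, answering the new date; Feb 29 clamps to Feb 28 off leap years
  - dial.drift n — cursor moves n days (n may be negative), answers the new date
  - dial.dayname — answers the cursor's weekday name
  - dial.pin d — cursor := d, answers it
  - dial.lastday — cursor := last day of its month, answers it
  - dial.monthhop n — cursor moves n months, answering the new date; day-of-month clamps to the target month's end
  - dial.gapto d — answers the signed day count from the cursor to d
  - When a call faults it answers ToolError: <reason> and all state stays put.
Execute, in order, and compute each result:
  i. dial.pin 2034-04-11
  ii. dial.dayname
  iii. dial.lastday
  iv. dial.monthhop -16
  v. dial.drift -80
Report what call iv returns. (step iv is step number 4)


>>> dial.pin d: 2034-04-11
[out] 2034-04-11
>>> dial.dayname
[out] Tuesday
>>> dial.lastday
[out] 2034-04-30
>>> dial.monthhop n: -16
[out] 2032-12-30
>>> dial.drift n: -80
[out] 2032-10-11

Answer: 2032-12-30


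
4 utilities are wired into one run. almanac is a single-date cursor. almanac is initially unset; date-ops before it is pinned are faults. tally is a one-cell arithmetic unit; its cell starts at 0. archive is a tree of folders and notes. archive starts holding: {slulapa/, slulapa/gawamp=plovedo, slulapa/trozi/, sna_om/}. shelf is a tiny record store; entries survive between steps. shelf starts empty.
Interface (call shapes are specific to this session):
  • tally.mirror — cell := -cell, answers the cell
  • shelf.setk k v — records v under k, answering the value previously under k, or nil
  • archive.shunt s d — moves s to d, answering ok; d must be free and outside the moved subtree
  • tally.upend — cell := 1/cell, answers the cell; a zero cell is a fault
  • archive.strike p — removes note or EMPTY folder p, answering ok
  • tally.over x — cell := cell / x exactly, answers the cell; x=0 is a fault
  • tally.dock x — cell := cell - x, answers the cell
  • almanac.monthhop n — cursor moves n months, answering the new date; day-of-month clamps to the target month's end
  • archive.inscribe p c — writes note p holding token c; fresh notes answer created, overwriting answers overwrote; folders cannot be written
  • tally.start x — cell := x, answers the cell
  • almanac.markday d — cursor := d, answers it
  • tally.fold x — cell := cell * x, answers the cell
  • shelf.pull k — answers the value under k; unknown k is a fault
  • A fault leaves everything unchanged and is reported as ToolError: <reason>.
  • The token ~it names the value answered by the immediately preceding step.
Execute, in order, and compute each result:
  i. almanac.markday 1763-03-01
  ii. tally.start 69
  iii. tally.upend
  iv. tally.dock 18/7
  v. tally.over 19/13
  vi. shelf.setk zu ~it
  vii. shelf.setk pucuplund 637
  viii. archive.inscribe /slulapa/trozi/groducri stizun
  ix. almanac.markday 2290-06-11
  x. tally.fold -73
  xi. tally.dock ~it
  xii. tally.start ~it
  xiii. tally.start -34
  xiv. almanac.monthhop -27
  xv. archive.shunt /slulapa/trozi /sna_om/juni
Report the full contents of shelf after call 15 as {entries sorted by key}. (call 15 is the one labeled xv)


Invoking almanac.markday with 1763-03-01, which returns 1763-03-01.
I invoke tally.start with 69, → 69.
I run tally.upend, — result: 1/69.
Using tally.dock with 18/7: -1235/483.
Then tally.over with 19/13, — result: -845/483.
Now I run shelf.setk with zu, ~it, which returns nil.
I invoke shelf.setk with pucuplund, 637, and observe nil.
I run archive.inscribe with /slulapa/trozi/groducri, stizun, and get created.
I try almanac.markday with 2290-06-11, giving 2290-06-11.
I call tally.fold with -73, → 61685/483.
Next I call tally.dock with ~it, yielding 0.
I try tally.start with ~it, and see 0.
Using tally.start with -34, and see -34.
I try almanac.monthhop with -27, which returns 2288-03-11.
I use archive.shunt with /slulapa/trozi, /sna_om/juni, and get ok.

Answer: {pucuplund=637, zu=-845/483}


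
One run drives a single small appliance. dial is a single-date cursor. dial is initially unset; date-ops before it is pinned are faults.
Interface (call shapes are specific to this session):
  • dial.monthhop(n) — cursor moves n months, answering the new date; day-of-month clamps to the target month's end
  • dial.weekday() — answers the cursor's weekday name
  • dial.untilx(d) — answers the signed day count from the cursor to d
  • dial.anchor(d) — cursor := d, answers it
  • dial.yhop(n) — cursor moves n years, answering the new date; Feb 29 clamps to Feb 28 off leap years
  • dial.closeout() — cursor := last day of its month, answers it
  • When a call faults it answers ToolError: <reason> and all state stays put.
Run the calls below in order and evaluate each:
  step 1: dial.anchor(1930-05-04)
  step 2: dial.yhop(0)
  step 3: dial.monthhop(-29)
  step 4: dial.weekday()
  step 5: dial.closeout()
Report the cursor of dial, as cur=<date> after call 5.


Answer: cur=1927-12-31

Derivation:
Invoking dial.anchor using d='1930-05-04', → 1930-05-04.
Then dial.yhop using n='0', which returns 1930-05-04.
Invoking dial.monthhop using n='-29', giving 1927-12-04.
I try dial.weekday(), → Sunday.
I invoke dial.closeout(), giving 1927-12-31.


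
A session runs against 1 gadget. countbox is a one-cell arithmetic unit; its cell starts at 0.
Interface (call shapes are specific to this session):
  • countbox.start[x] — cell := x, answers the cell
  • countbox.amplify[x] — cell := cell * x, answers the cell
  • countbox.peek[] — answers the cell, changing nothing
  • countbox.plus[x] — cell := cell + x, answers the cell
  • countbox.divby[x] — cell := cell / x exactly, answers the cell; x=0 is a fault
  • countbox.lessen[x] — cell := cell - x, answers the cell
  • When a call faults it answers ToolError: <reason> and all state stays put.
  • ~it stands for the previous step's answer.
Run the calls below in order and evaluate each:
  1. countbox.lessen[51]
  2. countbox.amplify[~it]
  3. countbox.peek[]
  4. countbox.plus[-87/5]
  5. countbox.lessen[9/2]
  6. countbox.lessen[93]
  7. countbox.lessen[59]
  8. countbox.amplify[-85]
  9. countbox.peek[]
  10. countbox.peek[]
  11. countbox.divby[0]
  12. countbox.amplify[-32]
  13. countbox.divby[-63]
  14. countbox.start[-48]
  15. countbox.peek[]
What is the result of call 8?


Answer: -412607/2

Derivation:
! 1. countbox.lessen(51) == -51
! 2. countbox.amplify(~it) == 2601
! 3. countbox.peek() == 2601
! 4. countbox.plus(-87/5) == 12918/5
! 5. countbox.lessen(9/2) == 25791/10
! 6. countbox.lessen(93) == 24861/10
! 7. countbox.lessen(59) == 24271/10
! 8. countbox.amplify(-85) == -412607/2
! 9. countbox.peek() == -412607/2
! 10. countbox.peek() == -412607/2
! 11. countbox.divby(0) == ToolError: division by zero
! 12. countbox.amplify(-32) == 6601712
! 13. countbox.divby(-63) == -6601712/63
! 14. countbox.start(-48) == -48
! 15. countbox.peek() == -48


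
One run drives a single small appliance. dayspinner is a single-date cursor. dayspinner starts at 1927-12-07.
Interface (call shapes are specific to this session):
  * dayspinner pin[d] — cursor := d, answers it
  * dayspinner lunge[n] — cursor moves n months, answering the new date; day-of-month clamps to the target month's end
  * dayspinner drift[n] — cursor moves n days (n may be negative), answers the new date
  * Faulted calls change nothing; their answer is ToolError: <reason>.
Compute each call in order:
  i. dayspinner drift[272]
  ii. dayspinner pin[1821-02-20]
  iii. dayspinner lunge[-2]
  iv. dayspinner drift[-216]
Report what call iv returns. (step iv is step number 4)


// 1. dayspinner drift(n=272) : 1928-09-04
// 2. dayspinner pin(d=1821-02-20) : 1821-02-20
// 3. dayspinner lunge(n=-2) : 1820-12-20
// 4. dayspinner drift(n=-216) : 1820-05-18

Answer: 1820-05-18


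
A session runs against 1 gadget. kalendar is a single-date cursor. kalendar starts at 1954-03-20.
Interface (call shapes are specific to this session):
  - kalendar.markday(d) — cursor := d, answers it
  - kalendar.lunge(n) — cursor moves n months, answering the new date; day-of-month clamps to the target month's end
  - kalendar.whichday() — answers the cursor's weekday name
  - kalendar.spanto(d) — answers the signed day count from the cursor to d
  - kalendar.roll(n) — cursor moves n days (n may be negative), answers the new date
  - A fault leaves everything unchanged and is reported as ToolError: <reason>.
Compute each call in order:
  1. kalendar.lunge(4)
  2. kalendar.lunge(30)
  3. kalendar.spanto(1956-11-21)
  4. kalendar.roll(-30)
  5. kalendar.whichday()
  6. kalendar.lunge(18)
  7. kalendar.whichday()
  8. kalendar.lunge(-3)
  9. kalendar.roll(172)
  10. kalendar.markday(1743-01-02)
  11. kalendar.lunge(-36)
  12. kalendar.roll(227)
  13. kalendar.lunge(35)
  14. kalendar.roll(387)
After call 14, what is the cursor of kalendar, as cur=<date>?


Act: kalendar.lunge[n→4]
Obs: 1954-07-20
Act: kalendar.lunge[n→30]
Obs: 1957-01-20
Act: kalendar.spanto[d→1956-11-21]
Obs: -60
Act: kalendar.roll[n→-30]
Obs: 1956-12-21
Act: kalendar.whichday[]
Obs: Friday
Act: kalendar.lunge[n→18]
Obs: 1958-06-21
Act: kalendar.whichday[]
Obs: Saturday
Act: kalendar.lunge[n→-3]
Obs: 1958-03-21
Act: kalendar.roll[n→172]
Obs: 1958-09-09
Act: kalendar.markday[d→1743-01-02]
Obs: 1743-01-02
Act: kalendar.lunge[n→-36]
Obs: 1740-01-02
Act: kalendar.roll[n→227]
Obs: 1740-08-16
Act: kalendar.lunge[n→35]
Obs: 1743-07-16
Act: kalendar.roll[n→387]
Obs: 1744-08-06

Answer: cur=1744-08-06


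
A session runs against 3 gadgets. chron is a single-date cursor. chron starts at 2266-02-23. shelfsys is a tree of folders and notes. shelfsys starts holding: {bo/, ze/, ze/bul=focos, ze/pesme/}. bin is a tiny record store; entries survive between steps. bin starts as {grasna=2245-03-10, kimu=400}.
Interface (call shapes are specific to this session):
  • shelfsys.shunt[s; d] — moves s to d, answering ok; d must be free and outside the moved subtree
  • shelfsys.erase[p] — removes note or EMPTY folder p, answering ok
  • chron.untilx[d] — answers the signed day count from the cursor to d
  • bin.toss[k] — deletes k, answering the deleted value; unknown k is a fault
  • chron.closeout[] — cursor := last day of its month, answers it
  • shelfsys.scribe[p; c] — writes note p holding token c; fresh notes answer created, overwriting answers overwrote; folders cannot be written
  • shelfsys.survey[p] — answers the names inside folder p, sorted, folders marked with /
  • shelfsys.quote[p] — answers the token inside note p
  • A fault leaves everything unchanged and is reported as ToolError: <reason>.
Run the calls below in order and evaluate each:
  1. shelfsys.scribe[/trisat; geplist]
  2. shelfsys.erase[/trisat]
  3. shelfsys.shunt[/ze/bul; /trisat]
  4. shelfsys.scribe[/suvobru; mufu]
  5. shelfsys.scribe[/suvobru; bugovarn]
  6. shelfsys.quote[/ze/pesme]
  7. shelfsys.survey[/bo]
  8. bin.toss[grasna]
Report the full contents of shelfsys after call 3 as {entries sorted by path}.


Answer: {bo/, trisat=focos, ze/, ze/pesme/}

Derivation:
→ shelfsys.scribe(p: /trisat, c: geplist)
← created
→ shelfsys.erase(p: /trisat)
← ok
→ shelfsys.shunt(s: /ze/bul, d: /trisat)
← ok
→ shelfsys.scribe(p: /suvobru, c: mufu)
← created
→ shelfsys.scribe(p: /suvobru, c: bugovarn)
← overwrote
→ shelfsys.quote(p: /ze/pesme)
← ToolError: is a directory
→ shelfsys.survey(p: /bo)
← []
→ bin.toss(k: grasna)
← 2245-03-10


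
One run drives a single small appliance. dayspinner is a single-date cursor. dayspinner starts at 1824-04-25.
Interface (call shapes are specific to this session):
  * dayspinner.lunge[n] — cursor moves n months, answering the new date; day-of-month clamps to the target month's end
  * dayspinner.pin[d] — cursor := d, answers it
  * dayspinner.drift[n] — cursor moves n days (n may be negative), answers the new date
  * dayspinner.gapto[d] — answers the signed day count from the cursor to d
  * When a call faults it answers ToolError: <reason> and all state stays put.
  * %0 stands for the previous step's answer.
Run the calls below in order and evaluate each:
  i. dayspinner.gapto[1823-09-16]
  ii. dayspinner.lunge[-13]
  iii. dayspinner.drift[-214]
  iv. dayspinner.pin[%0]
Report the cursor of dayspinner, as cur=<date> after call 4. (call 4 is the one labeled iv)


-> dayspinner.gapto(1823-09-16)
<- -222
-> dayspinner.lunge(-13)
<- 1823-03-25
-> dayspinner.drift(-214)
<- 1822-08-23
-> dayspinner.pin(%0)
<- 1822-08-23

Answer: cur=1822-08-23


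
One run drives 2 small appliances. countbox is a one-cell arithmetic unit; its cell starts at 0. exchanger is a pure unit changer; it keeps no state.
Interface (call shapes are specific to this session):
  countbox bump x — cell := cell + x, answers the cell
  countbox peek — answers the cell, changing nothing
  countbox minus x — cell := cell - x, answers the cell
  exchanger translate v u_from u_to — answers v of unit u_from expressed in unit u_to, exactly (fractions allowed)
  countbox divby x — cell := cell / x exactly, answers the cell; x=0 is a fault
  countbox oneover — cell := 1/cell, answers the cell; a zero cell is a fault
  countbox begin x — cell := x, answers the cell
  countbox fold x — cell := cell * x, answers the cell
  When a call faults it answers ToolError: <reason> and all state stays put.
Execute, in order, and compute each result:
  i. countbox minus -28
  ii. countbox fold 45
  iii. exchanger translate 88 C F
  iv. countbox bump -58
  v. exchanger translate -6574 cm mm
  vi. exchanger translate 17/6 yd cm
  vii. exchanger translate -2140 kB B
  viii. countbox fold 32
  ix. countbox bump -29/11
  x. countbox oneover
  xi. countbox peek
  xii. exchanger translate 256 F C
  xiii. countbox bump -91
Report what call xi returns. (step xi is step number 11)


% countbox minus x→-28
= 28
% countbox fold x→45
= 1260
% exchanger translate v→88 u_from→C u_to→F
= 952/5
% countbox bump x→-58
= 1202
% exchanger translate v→-6574 u_from→cm u_to→mm
= -65740
% exchanger translate v→17/6 u_from→yd u_to→cm
= 6477/25
% exchanger translate v→-2140 u_from→kB u_to→B
= -2140000
% countbox fold x→32
= 38464
% countbox bump x→-29/11
= 423075/11
% countbox oneover
= 11/423075
% countbox peek
= 11/423075
% exchanger translate v→256 u_from→F u_to→C
= 1120/9
% countbox bump x→-91
= -38499814/423075

Answer: 11/423075


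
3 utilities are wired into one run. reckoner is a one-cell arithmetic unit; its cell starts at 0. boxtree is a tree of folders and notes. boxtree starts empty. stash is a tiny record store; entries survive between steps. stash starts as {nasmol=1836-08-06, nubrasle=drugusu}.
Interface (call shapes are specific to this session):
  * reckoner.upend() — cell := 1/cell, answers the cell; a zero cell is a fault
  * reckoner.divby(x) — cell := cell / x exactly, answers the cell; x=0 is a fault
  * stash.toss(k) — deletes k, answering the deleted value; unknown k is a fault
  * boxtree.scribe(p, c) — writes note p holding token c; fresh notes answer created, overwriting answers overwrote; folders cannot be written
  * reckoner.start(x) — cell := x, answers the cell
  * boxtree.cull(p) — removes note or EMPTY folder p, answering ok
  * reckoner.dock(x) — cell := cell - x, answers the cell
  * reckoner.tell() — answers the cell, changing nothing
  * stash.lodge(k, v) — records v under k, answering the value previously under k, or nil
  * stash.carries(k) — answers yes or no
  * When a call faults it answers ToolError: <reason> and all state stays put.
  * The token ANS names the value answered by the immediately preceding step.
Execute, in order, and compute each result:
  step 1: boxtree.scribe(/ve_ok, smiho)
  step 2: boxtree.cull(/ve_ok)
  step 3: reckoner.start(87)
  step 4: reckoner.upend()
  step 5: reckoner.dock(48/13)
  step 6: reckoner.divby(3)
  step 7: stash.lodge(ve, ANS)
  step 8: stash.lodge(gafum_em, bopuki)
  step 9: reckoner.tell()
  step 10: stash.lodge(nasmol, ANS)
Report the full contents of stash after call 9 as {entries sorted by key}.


Act: boxtree.scribe[p='/ve_ok'; c='smiho']
Obs: created
Act: boxtree.cull[p='/ve_ok']
Obs: ok
Act: reckoner.start[x='87']
Obs: 87
Act: reckoner.upend[]
Obs: 1/87
Act: reckoner.dock[x='48/13']
Obs: -4163/1131
Act: reckoner.divby[x='3']
Obs: -4163/3393
Act: stash.lodge[k='ve'; v='ANS']
Obs: nil
Act: stash.lodge[k='gafum_em'; v='bopuki']
Obs: nil
Act: reckoner.tell[]
Obs: -4163/3393
Act: stash.lodge[k='nasmol'; v='ANS']
Obs: 1836-08-06

Answer: {gafum_em=bopuki, nasmol=1836-08-06, nubrasle=drugusu, ve=-4163/3393}


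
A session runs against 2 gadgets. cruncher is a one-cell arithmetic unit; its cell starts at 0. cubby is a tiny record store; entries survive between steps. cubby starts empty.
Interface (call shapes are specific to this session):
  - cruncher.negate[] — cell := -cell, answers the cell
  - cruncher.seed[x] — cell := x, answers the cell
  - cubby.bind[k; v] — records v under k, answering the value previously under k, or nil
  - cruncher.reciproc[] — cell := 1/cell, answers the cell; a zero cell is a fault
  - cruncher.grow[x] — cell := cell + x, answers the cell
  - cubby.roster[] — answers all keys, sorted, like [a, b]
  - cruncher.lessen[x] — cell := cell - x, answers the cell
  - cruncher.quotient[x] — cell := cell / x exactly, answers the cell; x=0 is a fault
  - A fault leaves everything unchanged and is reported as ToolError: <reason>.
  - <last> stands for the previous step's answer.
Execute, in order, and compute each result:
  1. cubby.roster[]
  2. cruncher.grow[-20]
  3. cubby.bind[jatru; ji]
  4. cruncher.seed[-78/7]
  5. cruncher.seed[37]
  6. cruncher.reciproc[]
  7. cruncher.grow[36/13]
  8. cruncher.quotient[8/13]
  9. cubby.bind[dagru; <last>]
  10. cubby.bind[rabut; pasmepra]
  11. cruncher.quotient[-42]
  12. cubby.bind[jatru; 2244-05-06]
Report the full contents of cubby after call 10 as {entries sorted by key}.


Answer: {dagru=1345/296, jatru=ji, rabut=pasmepra}

Derivation:
% roster
:: []
% grow x: -20
:: -20
% bind k: jatru v: ji
:: nil
% seed x: -78/7
:: -78/7
% seed x: 37
:: 37
% reciproc
:: 1/37
% grow x: 36/13
:: 1345/481
% quotient x: 8/13
:: 1345/296
% bind k: dagru v: <last>
:: nil
% bind k: rabut v: pasmepra
:: nil
% quotient x: -42
:: -1345/12432
% bind k: jatru v: 2244-05-06
:: ji


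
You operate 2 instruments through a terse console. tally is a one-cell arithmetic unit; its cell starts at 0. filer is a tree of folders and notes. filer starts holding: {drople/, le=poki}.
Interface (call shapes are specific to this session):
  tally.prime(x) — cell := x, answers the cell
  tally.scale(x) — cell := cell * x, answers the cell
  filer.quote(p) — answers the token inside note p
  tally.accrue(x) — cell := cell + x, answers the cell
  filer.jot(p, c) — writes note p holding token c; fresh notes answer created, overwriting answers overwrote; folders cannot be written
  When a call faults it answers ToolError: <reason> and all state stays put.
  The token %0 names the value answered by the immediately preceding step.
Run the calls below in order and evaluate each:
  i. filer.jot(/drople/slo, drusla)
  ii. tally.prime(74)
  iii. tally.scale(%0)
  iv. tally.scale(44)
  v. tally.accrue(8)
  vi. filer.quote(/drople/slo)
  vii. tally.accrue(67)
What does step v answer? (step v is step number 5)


>>> filer.jot p=/drople/slo c=drusla
  created
>>> tally.prime x=74
  74
>>> tally.scale x=%0
  5476
>>> tally.scale x=44
  240944
>>> tally.accrue x=8
  240952
>>> filer.quote p=/drople/slo
  drusla
>>> tally.accrue x=67
  241019

Answer: 240952


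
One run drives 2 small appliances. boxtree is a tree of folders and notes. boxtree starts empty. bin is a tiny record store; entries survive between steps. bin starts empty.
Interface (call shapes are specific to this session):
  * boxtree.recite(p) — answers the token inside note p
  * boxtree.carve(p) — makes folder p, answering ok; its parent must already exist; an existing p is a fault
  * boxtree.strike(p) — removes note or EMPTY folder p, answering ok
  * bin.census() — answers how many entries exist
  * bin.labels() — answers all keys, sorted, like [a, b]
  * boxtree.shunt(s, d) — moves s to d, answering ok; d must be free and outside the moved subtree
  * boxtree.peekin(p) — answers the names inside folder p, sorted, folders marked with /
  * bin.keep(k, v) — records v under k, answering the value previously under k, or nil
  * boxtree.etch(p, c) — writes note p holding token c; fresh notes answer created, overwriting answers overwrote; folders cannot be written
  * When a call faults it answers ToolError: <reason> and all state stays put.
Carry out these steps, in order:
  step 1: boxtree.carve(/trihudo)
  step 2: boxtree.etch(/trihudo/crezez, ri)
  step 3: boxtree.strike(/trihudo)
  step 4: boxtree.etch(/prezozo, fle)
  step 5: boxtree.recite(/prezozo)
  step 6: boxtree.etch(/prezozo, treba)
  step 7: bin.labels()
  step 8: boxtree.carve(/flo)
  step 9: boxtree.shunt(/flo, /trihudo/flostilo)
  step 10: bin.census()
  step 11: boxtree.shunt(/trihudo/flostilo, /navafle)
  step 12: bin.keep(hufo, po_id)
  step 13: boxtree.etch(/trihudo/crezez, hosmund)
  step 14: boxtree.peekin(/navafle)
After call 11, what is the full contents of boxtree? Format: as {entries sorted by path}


==> boxtree.carve(p: /trihudo)
<== ok
==> boxtree.etch(p: /trihudo/crezez, c: ri)
<== created
==> boxtree.strike(p: /trihudo)
<== ToolError: not empty
==> boxtree.etch(p: /prezozo, c: fle)
<== created
==> boxtree.recite(p: /prezozo)
<== fle
==> boxtree.etch(p: /prezozo, c: treba)
<== overwrote
==> bin.labels()
<== []
==> boxtree.carve(p: /flo)
<== ok
==> boxtree.shunt(s: /flo, d: /trihudo/flostilo)
<== ok
==> bin.census()
<== 0
==> boxtree.shunt(s: /trihudo/flostilo, d: /navafle)
<== ok
==> bin.keep(k: hufo, v: po_id)
<== nil
==> boxtree.etch(p: /trihudo/crezez, c: hosmund)
<== overwrote
==> boxtree.peekin(p: /navafle)
<== []

Answer: {navafle/, prezozo=treba, trihudo/, trihudo/crezez=ri}


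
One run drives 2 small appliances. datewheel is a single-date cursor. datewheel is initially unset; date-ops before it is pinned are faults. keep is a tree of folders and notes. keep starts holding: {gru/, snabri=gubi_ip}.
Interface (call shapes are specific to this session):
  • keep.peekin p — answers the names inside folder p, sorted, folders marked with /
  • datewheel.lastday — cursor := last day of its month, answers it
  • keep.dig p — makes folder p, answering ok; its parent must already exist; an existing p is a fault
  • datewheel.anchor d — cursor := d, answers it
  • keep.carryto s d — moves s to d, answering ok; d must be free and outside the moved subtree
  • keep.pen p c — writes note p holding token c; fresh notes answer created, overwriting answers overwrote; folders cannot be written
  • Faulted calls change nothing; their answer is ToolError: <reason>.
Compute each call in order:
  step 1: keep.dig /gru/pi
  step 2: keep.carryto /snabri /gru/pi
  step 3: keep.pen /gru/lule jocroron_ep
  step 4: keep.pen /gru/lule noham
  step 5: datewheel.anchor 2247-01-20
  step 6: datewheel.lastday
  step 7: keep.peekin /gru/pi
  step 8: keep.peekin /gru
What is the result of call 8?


~$ dig p→/gru/pi
[out] ok
~$ carryto s→/snabri d→/gru/pi
[out] ToolError: exists
~$ pen p→/gru/lule c→jocroron_ep
[out] created
~$ pen p→/gru/lule c→noham
[out] overwrote
~$ anchor d→2247-01-20
[out] 2247-01-20
~$ lastday
[out] 2247-01-31
~$ peekin p→/gru/pi
[out] []
~$ peekin p→/gru
[out] [lule, pi/]

Answer: [lule, pi/]


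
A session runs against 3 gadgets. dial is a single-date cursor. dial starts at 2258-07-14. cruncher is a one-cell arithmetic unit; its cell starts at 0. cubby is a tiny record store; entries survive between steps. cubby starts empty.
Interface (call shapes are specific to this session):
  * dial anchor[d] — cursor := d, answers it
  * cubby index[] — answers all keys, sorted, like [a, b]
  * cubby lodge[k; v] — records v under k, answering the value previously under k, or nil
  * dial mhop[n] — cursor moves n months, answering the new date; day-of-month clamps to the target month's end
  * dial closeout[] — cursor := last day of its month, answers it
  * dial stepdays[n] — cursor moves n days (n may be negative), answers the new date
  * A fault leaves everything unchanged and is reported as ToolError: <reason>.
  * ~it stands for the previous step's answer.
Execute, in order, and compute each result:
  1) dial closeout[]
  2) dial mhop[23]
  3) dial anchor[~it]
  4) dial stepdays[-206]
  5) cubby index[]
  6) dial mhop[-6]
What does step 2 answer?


I call dial closeout: 2258-07-31.
Next I call dial mhop with n=23, giving 2260-06-30.
Then dial anchor with d=~it, → 2260-06-30.
Now I run dial stepdays with n=-206, giving 2259-12-07.
I invoke cubby index, — result: [].
I use dial mhop with n=-6: 2259-06-07.

Answer: 2260-06-30


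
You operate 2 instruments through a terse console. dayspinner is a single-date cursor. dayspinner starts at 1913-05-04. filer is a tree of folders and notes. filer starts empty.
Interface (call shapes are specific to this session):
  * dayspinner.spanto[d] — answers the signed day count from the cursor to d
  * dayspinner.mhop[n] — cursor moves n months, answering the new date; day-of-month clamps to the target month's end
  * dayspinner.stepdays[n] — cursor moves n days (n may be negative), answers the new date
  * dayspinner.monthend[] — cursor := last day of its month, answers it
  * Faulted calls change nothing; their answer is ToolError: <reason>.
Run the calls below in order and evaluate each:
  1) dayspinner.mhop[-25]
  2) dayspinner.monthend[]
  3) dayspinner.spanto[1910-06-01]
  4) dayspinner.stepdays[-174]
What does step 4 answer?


Using mhop on n→-25: 1911-04-04.
I invoke monthend, — result: 1911-04-30.
I use spanto on d→1910-06-01, which returns -333.
Now I run stepdays on n→-174: 1910-11-07.

Answer: 1910-11-07


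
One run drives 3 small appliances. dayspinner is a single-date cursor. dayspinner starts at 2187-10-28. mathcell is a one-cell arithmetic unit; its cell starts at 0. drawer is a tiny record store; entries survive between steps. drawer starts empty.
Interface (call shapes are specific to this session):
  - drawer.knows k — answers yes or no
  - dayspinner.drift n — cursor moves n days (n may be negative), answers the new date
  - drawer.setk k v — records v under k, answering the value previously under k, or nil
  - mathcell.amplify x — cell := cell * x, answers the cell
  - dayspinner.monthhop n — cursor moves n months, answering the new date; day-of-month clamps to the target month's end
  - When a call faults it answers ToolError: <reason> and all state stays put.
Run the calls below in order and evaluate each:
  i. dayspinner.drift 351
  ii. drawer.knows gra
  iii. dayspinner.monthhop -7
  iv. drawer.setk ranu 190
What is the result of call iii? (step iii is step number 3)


·→ dayspinner.drift(n: 351)
·← 2188-10-13
·→ drawer.knows(k: gra)
·← no
·→ dayspinner.monthhop(n: -7)
·← 2188-03-13
·→ drawer.setk(k: ranu, v: 190)
·← nil

Answer: 2188-03-13


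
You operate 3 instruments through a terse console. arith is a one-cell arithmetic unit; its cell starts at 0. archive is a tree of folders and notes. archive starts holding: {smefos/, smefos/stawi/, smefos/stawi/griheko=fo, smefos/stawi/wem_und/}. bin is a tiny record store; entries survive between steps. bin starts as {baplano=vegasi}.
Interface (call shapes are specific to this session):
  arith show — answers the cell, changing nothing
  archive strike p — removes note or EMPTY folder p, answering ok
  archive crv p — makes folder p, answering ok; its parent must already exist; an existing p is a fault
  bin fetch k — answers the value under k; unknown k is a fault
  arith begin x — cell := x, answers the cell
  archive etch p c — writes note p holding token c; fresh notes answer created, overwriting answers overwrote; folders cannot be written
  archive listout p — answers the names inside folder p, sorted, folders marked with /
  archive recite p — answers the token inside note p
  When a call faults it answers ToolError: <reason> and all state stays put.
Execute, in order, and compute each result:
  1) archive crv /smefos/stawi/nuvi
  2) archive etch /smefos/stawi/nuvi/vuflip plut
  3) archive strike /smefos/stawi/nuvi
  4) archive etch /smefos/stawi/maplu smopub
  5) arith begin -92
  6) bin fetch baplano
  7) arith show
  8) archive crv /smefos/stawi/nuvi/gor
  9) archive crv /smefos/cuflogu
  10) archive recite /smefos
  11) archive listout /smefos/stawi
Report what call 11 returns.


Answer: [griheko, maplu, nuvi/, wem_und/]

Derivation:
# 1. archive crv(p='/smefos/stawi/nuvi') => ok
# 2. archive etch(p='/smefos/stawi/nuvi/vuflip', c='plut') => created
# 3. archive strike(p='/smefos/stawi/nuvi') => ToolError: not empty
# 4. archive etch(p='/smefos/stawi/maplu', c='smopub') => created
# 5. arith begin(x='-92') => -92
# 6. bin fetch(k='baplano') => vegasi
# 7. arith show() => -92
# 8. archive crv(p='/smefos/stawi/nuvi/gor') => ok
# 9. archive crv(p='/smefos/cuflogu') => ok
# 10. archive recite(p='/smefos') => ToolError: is a directory
# 11. archive listout(p='/smefos/stawi') => [griheko, maplu, nuvi/, wem_und/]


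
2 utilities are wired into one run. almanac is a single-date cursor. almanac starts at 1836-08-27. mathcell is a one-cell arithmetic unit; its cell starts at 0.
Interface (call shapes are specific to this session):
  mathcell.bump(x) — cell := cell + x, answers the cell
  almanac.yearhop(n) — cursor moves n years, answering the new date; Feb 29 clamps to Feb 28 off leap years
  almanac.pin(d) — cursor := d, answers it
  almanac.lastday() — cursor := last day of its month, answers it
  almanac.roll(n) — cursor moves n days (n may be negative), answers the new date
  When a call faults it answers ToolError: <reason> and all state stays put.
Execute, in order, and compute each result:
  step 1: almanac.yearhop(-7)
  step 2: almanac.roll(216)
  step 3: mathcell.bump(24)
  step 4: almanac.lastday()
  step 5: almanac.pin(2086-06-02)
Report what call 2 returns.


Answer: 1830-03-31

Derivation:
I run almanac.yearhop with -7, giving 1829-08-27.
Using almanac.roll with 216: 1830-03-31.
Now I run mathcell.bump with 24, and see 24.
I invoke almanac.lastday, → 1830-03-31.
Using almanac.pin with 2086-06-02, yielding 2086-06-02.


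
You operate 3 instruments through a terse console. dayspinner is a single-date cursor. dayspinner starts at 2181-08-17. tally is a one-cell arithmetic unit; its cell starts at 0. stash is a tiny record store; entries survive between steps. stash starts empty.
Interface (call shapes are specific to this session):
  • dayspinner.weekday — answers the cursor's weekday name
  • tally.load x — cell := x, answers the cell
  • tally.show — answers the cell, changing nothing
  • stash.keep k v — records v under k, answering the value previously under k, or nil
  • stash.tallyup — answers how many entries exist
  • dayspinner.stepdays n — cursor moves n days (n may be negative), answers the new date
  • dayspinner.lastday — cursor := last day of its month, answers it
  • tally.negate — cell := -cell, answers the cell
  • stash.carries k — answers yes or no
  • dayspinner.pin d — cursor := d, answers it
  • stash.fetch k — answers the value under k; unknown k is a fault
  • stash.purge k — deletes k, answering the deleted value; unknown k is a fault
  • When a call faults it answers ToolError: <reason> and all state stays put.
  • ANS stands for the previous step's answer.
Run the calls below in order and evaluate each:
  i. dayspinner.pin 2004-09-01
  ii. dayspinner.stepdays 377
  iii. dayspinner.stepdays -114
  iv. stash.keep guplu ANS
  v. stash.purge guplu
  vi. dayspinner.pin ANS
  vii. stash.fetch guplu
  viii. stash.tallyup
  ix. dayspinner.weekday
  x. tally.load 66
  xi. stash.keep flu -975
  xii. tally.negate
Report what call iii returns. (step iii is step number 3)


Answer: 2005-05-22

Derivation:
Do: dayspinner.pin[d→2004-09-01]
See: 2004-09-01
Do: dayspinner.stepdays[n→377]
See: 2005-09-13
Do: dayspinner.stepdays[n→-114]
See: 2005-05-22
Do: stash.keep[k→guplu; v→ANS]
See: nil
Do: stash.purge[k→guplu]
See: 2005-05-22
Do: dayspinner.pin[d→ANS]
See: 2005-05-22
Do: stash.fetch[k→guplu]
See: ToolError: no such key guplu
Do: stash.tallyup[]
See: 0
Do: dayspinner.weekday[]
See: Sunday
Do: tally.load[x→66]
See: 66
Do: stash.keep[k→flu; v→-975]
See: nil
Do: tally.negate[]
See: -66


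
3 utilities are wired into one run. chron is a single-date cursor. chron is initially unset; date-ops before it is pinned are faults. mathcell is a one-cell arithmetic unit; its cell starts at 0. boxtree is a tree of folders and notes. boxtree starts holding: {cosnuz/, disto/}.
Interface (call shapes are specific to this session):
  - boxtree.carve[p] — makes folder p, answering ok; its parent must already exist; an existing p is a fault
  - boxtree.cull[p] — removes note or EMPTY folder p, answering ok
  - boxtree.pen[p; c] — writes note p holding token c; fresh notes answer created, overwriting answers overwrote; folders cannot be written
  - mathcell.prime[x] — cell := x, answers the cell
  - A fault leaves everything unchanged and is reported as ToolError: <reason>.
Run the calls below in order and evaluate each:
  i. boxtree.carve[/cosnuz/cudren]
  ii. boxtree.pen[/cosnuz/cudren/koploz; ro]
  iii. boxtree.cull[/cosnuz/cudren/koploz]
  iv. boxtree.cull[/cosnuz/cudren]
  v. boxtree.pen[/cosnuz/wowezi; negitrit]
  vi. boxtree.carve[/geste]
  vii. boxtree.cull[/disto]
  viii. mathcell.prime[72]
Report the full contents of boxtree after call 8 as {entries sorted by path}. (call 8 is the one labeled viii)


>>> boxtree.carve p=/cosnuz/cudren
= ok
>>> boxtree.pen p=/cosnuz/cudren/koploz c=ro
= created
>>> boxtree.cull p=/cosnuz/cudren/koploz
= ok
>>> boxtree.cull p=/cosnuz/cudren
= ok
>>> boxtree.pen p=/cosnuz/wowezi c=negitrit
= created
>>> boxtree.carve p=/geste
= ok
>>> boxtree.cull p=/disto
= ok
>>> mathcell.prime x=72
= 72

Answer: {cosnuz/, cosnuz/wowezi=negitrit, geste/}


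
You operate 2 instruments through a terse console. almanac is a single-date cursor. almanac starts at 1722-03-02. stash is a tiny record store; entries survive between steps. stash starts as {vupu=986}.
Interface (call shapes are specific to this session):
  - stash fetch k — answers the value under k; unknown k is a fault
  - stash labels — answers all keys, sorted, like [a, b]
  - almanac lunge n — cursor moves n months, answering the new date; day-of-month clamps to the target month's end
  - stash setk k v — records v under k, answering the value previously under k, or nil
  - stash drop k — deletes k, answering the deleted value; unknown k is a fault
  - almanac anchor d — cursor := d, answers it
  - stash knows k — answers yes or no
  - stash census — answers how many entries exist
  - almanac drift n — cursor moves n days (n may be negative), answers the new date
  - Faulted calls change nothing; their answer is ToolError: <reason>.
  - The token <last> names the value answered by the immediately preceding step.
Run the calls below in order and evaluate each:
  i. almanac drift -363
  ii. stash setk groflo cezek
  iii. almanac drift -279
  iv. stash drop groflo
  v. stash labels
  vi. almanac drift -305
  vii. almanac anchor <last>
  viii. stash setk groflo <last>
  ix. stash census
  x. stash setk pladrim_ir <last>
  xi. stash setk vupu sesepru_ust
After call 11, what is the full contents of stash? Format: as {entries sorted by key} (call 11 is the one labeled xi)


Answer: {groflo=1719-07-29, pladrim_ir=2, vupu=sesepru_ust}

Derivation:
I try almanac drift with -363, — result: 1721-03-04.
I try stash setk with groflo, cezek, and see nil.
Invoking almanac drift with -279, and see 1720-05-29.
I run stash drop with groflo, and observe cezek.
Using stash labels(), and see [vupu].
I use almanac drift with -305: 1719-07-29.
Invoking almanac anchor with <last>, which returns 1719-07-29.
I use stash setk with groflo, <last>, — result: nil.
Invoking stash census(), → 2.
Then stash setk with pladrim_ir, <last>, and get nil.
Then stash setk with vupu, sesepru_ust, yielding 986.


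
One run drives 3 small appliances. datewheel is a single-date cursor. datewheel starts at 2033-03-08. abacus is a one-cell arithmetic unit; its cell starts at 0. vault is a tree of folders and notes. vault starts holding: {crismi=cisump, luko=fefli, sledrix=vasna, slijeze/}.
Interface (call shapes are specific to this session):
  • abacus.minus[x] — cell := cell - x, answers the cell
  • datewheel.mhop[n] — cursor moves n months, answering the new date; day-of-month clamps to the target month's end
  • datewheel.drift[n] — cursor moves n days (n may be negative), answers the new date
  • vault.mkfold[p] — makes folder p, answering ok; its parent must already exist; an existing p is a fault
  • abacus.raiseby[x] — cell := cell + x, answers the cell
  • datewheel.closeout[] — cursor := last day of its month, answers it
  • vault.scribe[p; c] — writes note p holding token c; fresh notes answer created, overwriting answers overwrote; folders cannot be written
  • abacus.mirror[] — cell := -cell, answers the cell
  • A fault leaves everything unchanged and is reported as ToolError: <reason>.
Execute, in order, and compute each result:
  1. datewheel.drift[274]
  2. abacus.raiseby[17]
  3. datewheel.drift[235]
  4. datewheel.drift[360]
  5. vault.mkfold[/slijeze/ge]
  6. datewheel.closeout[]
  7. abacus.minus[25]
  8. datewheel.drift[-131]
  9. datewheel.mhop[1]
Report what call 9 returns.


$ drift n→274
:: 2033-12-07
$ raiseby x→17
:: 17
$ drift n→235
:: 2034-07-30
$ drift n→360
:: 2035-07-25
$ mkfold p→/slijeze/ge
:: ok
$ closeout
:: 2035-07-31
$ minus x→25
:: -8
$ drift n→-131
:: 2035-03-22
$ mhop n→1
:: 2035-04-22

Answer: 2035-04-22


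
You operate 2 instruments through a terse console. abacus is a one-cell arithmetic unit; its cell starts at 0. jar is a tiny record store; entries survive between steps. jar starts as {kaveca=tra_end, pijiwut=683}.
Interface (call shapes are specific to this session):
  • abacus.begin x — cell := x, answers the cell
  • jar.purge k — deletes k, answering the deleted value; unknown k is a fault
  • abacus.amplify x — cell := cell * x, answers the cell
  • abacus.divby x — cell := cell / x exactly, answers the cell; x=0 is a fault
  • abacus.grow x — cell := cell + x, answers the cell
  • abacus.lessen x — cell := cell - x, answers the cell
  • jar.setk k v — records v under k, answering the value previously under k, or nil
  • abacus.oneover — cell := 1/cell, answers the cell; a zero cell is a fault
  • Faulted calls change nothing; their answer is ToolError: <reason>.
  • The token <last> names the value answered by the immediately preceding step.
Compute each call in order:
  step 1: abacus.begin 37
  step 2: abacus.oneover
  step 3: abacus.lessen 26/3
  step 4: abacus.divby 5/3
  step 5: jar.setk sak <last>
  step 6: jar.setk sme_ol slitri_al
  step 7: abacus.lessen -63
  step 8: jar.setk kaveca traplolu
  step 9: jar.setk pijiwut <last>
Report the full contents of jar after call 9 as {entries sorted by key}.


I run abacus.begin using x: 37, — result: 37.
I try abacus.oneover, and see 1/37.
Next I call abacus.lessen using x: 26/3, and get -959/111.
Then abacus.divby using x: 5/3, which returns -959/185.
Then jar.setk using k: sak, v: <last>, and observe nil.
I invoke jar.setk using k: sme_ol, v: slitri_al, — result: nil.
Next I call abacus.lessen using x: -63, → 10696/185.
I invoke jar.setk using k: kaveca, v: traplolu, which returns tra_end.
Next I call jar.setk using k: pijiwut, v: <last>, giving 683.

Answer: {kaveca=traplolu, pijiwut=tra_end, sak=-959/185, sme_ol=slitri_al}
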